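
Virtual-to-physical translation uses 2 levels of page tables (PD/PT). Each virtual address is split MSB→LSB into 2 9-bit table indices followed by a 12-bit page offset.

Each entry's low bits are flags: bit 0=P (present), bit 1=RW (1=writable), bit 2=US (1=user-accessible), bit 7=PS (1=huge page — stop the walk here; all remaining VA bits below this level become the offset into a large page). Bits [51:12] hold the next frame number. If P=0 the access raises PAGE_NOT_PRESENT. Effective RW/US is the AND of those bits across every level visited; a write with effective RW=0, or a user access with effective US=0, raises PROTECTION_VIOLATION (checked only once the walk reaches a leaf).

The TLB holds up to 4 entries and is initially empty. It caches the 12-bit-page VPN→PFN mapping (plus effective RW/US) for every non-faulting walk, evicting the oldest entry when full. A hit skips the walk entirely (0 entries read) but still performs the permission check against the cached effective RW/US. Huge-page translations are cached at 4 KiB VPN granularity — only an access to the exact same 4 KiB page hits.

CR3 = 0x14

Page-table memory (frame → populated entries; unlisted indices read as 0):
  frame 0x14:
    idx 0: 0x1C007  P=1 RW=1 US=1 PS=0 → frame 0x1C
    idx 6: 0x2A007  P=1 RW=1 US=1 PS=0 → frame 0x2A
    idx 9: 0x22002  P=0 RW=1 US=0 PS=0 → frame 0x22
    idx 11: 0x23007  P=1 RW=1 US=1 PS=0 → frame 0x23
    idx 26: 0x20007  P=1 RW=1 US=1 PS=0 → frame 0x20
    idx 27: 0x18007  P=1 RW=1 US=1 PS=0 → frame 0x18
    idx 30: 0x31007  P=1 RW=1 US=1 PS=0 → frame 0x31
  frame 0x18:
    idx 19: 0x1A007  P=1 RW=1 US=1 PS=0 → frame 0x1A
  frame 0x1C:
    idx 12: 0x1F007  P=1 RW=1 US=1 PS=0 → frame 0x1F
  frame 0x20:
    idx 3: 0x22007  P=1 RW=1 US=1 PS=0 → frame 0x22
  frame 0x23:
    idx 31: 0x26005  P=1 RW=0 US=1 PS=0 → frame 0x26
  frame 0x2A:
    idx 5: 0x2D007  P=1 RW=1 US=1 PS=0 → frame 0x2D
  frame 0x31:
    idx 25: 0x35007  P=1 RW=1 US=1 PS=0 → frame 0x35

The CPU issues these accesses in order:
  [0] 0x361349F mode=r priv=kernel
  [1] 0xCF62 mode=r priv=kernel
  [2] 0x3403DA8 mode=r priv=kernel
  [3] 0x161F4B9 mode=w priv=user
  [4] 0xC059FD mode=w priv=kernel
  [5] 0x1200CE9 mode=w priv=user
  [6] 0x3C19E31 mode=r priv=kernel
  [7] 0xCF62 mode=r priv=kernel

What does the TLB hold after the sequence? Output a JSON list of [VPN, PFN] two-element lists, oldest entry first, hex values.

Walk each access:
#0 VA=0x361349F (r,kernel):
  [0] read 0x14 idx=27: raw=0x18007 flags P=1 W=1 U=1 S=0
  [1] read 0x18 idx=19: raw=0x1A007 flags P=1 W=1 U=1 S=0
  → PA=0x1A49F  (2 entries read)
#1 VA=0xCF62 (r,kernel):
  [0] read 0x14 idx=0: raw=0x1C007 flags P=1 W=1 U=1 S=0
  [1] read 0x1C idx=12: raw=0x1F007 flags P=1 W=1 U=1 S=0
  → PA=0x1FF62  (2 entries read)
#2 VA=0x3403DA8 (r,kernel):
  [0] read 0x14 idx=26: raw=0x20007 flags P=1 W=1 U=1 S=0
  [1] read 0x20 idx=3: raw=0x22007 flags P=1 W=1 U=1 S=0
  → PA=0x22DA8  (2 entries read)
#3 VA=0x161F4B9 (w,user):
  [0] read 0x14 idx=11: raw=0x23007 flags P=1 W=1 U=1 S=0
  [1] read 0x23 idx=31: raw=0x26005 flags P=1 W=0 U=1 S=0
  → PROTECTION_VIOLATION  (2 entries read)
#4 VA=0xC059FD (w,kernel):
  [0] read 0x14 idx=6: raw=0x2A007 flags P=1 W=1 U=1 S=0
  [1] read 0x2A idx=5: raw=0x2D007 flags P=1 W=1 U=1 S=0
  → PA=0x2D9FD  (2 entries read)
#5 VA=0x1200CE9 (w,user):
  [0] read 0x14 idx=9: raw=0x22002 flags P=0 W=1 U=0 S=0
  → PAGE_NOT_PRESENT  (1 entries read)
#6 VA=0x3C19E31 (r,kernel):
  [0] read 0x14 idx=30: raw=0x31007 flags P=1 W=1 U=1 S=0
  [1] read 0x31 idx=25: raw=0x35007 flags P=1 W=1 U=1 S=0
  → PA=0x35E31  (2 entries read)
#7 VA=0xCF62 (r,kernel):
  TLB hit vpn=0xC → PA=0x1FF62

TLB: [["0xC", "0x1F"], ["0x3403", "0x22"], ["0xC05", "0x2D"], ["0x3C19", "0x35"]]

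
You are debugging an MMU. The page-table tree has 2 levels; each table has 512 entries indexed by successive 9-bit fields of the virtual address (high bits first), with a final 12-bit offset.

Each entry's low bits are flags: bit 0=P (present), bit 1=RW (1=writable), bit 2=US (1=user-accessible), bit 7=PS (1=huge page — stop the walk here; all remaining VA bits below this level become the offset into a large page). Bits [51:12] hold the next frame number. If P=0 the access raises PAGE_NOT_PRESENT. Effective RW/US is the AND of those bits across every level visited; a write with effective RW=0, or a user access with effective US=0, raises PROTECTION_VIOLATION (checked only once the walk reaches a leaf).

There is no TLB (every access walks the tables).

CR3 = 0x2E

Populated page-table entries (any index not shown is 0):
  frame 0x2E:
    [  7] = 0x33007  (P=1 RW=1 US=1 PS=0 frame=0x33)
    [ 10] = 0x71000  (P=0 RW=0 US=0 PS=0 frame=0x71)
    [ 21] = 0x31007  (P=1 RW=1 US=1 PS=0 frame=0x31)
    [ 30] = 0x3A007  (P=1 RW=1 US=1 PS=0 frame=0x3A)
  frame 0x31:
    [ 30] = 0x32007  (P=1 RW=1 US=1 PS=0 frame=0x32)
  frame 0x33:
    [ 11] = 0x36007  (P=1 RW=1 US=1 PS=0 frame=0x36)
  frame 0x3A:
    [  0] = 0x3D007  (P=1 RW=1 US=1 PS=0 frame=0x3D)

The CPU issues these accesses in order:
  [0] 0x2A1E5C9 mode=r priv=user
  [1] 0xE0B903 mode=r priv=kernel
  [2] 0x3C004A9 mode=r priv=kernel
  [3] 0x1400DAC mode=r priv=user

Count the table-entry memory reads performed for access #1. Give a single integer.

Per-access translation:
#0 VA=0x2A1E5C9 (r,user):
  L0: frame=0x2E idx=21 entry=0x31007 [P=1 RW=1 US=1 PS=0]
  L1: frame=0x31 idx=30 entry=0x32007 [P=1 RW=1 US=1 PS=0]
  → PA=0x325C9  (2 entries read)
#1 VA=0xE0B903 (r,kernel):
  L0: frame=0x2E idx=7 entry=0x33007 [P=1 RW=1 US=1 PS=0]
  L1: frame=0x33 idx=11 entry=0x36007 [P=1 RW=1 US=1 PS=0]
  → PA=0x36903  (2 entries read)
#2 VA=0x3C004A9 (r,kernel):
  L0: frame=0x2E idx=30 entry=0x3A007 [P=1 RW=1 US=1 PS=0]
  L1: frame=0x3A idx=0 entry=0x3D007 [P=1 RW=1 US=1 PS=0]
  → PA=0x3D4A9  (2 entries read)
#3 VA=0x1400DAC (r,user):
  L0: frame=0x2E idx=10 entry=0x71000 [P=0 RW=0 US=0 PS=0]
  → PAGE_NOT_PRESENT  (1 entries read)

Entries read for #1: 2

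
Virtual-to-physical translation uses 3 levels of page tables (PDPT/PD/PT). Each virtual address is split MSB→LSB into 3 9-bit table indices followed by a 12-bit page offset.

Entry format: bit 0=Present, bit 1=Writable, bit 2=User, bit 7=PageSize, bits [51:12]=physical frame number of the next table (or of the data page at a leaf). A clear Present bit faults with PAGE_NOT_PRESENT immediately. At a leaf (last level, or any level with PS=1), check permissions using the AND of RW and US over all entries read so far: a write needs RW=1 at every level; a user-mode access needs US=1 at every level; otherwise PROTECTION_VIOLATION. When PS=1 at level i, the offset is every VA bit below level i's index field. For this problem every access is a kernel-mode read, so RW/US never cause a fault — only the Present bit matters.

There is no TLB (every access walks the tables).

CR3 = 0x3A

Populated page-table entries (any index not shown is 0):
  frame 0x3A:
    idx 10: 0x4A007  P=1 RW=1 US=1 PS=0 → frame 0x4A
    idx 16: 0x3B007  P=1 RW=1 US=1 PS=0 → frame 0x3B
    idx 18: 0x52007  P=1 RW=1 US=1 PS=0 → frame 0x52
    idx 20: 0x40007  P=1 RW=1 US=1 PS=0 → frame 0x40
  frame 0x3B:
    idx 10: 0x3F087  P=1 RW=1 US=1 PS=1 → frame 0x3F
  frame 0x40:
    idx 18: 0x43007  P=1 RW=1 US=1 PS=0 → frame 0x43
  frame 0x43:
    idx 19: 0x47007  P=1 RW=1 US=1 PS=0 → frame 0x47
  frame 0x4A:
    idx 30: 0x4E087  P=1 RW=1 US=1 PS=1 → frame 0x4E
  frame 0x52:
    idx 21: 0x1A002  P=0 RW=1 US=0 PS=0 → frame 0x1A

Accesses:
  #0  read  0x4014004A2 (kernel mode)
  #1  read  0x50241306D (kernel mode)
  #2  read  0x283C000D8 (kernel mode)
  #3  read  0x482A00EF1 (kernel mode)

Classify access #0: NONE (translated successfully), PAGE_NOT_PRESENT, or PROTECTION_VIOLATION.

Walk each access:
#0 VA=0x4014004A2 (r,kernel):
  lvl0: tbl 0x3A, slot 16 ⇒ 0x3B007 (P1/RW1/US1/PS0)
  lvl1: tbl 0x3B, slot 10 ⇒ 0x3F087 (P1/RW1/US1/PS1)
  ✓ 0x3F4A2 (huge @L1)  — 2 lookups
#1 VA=0x50241306D (r,kernel):
  lvl0: tbl 0x3A, slot 20 ⇒ 0x40007 (P1/RW1/US1/PS0)
  lvl1: tbl 0x40, slot 18 ⇒ 0x43007 (P1/RW1/US1/PS0)
  lvl2: tbl 0x43, slot 19 ⇒ 0x47007 (P1/RW1/US1/PS0)
  ✓ 0x4706D  — 3 lookups
#2 VA=0x283C000D8 (r,kernel):
  lvl0: tbl 0x3A, slot 10 ⇒ 0x4A007 (P1/RW1/US1/PS0)
  lvl1: tbl 0x4A, slot 30 ⇒ 0x4E087 (P1/RW1/US1/PS1)
  ✓ 0x4E0D8 (huge @L1)  — 2 lookups
#3 VA=0x482A00EF1 (r,kernel):
  lvl0: tbl 0x3A, slot 18 ⇒ 0x52007 (P1/RW1/US1/PS0)
  lvl1: tbl 0x52, slot 21 ⇒ 0x1A002 (P0/RW1/US0/PS0)
  ⇒ fault: PAGE_NOT_PRESENT  — 2 lookups

Access #0 fault: NONE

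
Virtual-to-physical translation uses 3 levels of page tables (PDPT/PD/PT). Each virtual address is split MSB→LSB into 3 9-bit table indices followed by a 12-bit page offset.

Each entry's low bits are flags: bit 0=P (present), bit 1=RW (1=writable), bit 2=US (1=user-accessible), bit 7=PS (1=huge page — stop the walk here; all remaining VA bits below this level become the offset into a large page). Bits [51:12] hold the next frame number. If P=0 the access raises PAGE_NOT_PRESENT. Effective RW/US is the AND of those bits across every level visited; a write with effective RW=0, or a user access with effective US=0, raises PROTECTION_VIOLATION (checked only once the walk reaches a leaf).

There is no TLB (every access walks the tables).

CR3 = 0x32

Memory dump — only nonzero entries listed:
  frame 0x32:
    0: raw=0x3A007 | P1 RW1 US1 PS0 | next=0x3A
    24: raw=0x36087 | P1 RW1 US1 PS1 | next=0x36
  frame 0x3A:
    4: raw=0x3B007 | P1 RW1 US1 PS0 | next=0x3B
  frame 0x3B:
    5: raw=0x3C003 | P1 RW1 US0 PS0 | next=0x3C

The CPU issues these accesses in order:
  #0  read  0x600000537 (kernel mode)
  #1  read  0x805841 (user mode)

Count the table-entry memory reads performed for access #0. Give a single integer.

Per-access translation:
#0 VA=0x600000537 (r,kernel):
  L0: frame=0x32 idx=24 entry=0x36087 [P=1 RW=1 US=1 PS=1]
  → PA=0x36537 (huge @L0)  (1 entries read)
#1 VA=0x805841 (r,user):
  L0: frame=0x32 idx=0 entry=0x3A007 [P=1 RW=1 US=1 PS=0]
  L1: frame=0x3A idx=4 entry=0x3B007 [P=1 RW=1 US=1 PS=0]
  L2: frame=0x3B idx=5 entry=0x3C003 [P=1 RW=1 US=0 PS=0]
  → PROTECTION_VIOLATION  (3 entries read)

Entries read for #0: 1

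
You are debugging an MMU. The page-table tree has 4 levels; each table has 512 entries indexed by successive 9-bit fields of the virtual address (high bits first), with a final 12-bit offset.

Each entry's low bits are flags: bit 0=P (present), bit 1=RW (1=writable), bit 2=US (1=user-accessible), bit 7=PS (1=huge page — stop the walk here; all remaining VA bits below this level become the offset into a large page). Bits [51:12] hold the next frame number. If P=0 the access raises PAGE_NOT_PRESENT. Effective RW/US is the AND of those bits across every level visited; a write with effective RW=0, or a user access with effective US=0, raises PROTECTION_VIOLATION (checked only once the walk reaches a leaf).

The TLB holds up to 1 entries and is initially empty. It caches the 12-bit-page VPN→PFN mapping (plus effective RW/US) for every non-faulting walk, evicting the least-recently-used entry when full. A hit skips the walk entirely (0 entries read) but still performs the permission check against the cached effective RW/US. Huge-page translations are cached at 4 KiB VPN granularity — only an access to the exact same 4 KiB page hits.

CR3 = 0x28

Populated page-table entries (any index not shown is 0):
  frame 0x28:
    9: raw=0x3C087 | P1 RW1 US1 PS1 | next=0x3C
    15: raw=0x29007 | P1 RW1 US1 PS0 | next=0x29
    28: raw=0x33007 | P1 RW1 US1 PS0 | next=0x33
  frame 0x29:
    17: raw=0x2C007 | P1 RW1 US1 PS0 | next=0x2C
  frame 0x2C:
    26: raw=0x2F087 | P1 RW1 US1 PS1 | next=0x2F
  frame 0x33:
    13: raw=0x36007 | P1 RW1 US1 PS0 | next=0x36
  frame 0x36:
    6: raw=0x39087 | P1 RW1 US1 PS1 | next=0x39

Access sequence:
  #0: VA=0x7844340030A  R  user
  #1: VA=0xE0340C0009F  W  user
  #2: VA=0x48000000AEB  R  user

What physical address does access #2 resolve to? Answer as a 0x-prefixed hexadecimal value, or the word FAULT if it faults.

Trace:
#0 VA=0x7844340030A (r,user):
  L0 @0x28[15] → 0x29007  P=1,RW=1,US=1,PS=0
  L1 @0x29[17] → 0x2C007  P=1,RW=1,US=1,PS=0
  L2 @0x2C[26] → 0x2F087  P=1,RW=1,US=1,PS=1
  ⇒ phys 0x2F30A (huge @L2)  [3 reads]
#1 VA=0xE0340C0009F (w,user):
  L0 @0x28[28] → 0x33007  P=1,RW=1,US=1,PS=0
  L1 @0x33[13] → 0x36007  P=1,RW=1,US=1,PS=0
  L2 @0x36[6] → 0x39087  P=1,RW=1,US=1,PS=1
  ⇒ phys 0x3909F (huge @L2)  [3 reads]
#2 VA=0x48000000AEB (r,user):
  L0 @0x28[9] → 0x3C087  P=1,RW=1,US=1,PS=1
  ⇒ phys 0x3CAEB (huge @L0)  [1 reads]

Access #2 PA: 0x3CAEB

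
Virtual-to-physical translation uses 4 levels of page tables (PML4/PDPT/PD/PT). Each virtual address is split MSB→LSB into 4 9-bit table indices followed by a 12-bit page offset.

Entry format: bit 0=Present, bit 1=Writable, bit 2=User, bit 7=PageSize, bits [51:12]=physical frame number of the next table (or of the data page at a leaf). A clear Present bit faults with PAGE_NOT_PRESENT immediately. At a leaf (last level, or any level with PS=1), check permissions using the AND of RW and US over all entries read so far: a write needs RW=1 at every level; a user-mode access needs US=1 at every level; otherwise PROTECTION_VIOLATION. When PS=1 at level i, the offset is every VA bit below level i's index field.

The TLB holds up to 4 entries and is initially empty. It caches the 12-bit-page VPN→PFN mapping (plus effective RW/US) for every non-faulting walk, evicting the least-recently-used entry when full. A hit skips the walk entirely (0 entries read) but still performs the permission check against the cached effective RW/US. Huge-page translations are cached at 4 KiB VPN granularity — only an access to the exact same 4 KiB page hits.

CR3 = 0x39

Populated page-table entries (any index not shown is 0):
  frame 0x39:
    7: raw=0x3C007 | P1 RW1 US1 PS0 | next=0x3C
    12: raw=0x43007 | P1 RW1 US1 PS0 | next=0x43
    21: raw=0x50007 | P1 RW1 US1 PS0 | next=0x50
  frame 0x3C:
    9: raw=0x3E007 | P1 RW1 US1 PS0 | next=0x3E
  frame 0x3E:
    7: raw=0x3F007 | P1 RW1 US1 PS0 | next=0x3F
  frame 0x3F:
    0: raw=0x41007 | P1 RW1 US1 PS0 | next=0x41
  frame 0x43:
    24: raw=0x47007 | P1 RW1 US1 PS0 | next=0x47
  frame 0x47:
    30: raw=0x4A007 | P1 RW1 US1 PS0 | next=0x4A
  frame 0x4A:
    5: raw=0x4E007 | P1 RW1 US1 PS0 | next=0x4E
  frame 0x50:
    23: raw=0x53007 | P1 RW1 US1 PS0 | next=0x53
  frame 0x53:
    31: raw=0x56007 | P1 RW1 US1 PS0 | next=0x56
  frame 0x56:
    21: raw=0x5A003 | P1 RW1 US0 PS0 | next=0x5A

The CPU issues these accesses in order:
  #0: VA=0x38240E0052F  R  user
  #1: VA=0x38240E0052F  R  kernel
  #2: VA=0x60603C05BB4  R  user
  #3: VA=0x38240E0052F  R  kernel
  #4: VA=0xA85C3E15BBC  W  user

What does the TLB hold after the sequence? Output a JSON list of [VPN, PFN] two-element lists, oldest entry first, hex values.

Trace:
#0 VA=0x38240E0052F (r,user):
  lvl0: tbl 0x39, slot 7 ⇒ 0x3C007 (P1/RW1/US1/PS0)
  lvl1: tbl 0x3C, slot 9 ⇒ 0x3E007 (P1/RW1/US1/PS0)
  lvl2: tbl 0x3E, slot 7 ⇒ 0x3F007 (P1/RW1/US1/PS0)
  lvl3: tbl 0x3F, slot 0 ⇒ 0x41007 (P1/RW1/US1/PS0)
  ✓ 0x4152F  — 4 lookups
#1 VA=0x38240E0052F (r,kernel):
  TLB hit vpn=0x38240E00 → PA=0x4152F
#2 VA=0x60603C05BB4 (r,user):
  lvl0: tbl 0x39, slot 12 ⇒ 0x43007 (P1/RW1/US1/PS0)
  lvl1: tbl 0x43, slot 24 ⇒ 0x47007 (P1/RW1/US1/PS0)
  lvl2: tbl 0x47, slot 30 ⇒ 0x4A007 (P1/RW1/US1/PS0)
  lvl3: tbl 0x4A, slot 5 ⇒ 0x4E007 (P1/RW1/US1/PS0)
  ✓ 0x4EBB4  — 4 lookups
#3 VA=0x38240E0052F (r,kernel):
  TLB hit vpn=0x38240E00 → PA=0x4152F
#4 VA=0xA85C3E15BBC (w,user):
  lvl0: tbl 0x39, slot 21 ⇒ 0x50007 (P1/RW1/US1/PS0)
  lvl1: tbl 0x50, slot 23 ⇒ 0x53007 (P1/RW1/US1/PS0)
  lvl2: tbl 0x53, slot 31 ⇒ 0x56007 (P1/RW1/US1/PS0)
  lvl3: tbl 0x56, slot 21 ⇒ 0x5A003 (P1/RW1/US0/PS0)
  → PROTECTION_VIOLATION  (4 entries read)

TLB: [["0x60603C05", "0x4E"], ["0x38240E00", "0x41"]]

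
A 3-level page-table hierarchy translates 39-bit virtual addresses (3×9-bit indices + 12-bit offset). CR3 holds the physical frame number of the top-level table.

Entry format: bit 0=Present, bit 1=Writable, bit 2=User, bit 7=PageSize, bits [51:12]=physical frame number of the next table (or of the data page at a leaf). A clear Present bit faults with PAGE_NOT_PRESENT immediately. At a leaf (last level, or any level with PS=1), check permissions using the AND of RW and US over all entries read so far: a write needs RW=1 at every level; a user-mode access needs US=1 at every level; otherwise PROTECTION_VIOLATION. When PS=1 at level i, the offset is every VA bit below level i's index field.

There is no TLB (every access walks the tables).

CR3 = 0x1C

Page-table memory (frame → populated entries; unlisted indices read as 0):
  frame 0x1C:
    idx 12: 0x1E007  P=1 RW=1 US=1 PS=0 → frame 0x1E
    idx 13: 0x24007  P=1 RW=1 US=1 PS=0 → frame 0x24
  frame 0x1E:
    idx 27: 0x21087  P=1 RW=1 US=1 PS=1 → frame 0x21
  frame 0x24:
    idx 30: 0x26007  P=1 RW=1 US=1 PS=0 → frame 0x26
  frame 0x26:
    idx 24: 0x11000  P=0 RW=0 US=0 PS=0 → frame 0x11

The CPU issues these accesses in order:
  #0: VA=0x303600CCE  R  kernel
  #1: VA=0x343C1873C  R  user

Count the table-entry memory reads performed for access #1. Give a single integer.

Walk each access:
#0 VA=0x303600CCE (r,kernel):
  [0] read 0x1C idx=12: raw=0x1E007 flags P=1 W=1 U=1 S=0
  [1] read 0x1E idx=27: raw=0x21087 flags P=1 W=1 U=1 S=1
  ✓ 0x21CCE (huge @L1)  — 2 lookups
#1 VA=0x343C1873C (r,user):
  [0] read 0x1C idx=13: raw=0x24007 flags P=1 W=1 U=1 S=0
  [1] read 0x24 idx=30: raw=0x26007 flags P=1 W=1 U=1 S=0
  [2] read 0x26 idx=24: raw=0x11000 flags P=0 W=0 U=0 S=0
  ⇒ fault: PAGE_NOT_PRESENT  — 3 lookups

Entries read for #1: 3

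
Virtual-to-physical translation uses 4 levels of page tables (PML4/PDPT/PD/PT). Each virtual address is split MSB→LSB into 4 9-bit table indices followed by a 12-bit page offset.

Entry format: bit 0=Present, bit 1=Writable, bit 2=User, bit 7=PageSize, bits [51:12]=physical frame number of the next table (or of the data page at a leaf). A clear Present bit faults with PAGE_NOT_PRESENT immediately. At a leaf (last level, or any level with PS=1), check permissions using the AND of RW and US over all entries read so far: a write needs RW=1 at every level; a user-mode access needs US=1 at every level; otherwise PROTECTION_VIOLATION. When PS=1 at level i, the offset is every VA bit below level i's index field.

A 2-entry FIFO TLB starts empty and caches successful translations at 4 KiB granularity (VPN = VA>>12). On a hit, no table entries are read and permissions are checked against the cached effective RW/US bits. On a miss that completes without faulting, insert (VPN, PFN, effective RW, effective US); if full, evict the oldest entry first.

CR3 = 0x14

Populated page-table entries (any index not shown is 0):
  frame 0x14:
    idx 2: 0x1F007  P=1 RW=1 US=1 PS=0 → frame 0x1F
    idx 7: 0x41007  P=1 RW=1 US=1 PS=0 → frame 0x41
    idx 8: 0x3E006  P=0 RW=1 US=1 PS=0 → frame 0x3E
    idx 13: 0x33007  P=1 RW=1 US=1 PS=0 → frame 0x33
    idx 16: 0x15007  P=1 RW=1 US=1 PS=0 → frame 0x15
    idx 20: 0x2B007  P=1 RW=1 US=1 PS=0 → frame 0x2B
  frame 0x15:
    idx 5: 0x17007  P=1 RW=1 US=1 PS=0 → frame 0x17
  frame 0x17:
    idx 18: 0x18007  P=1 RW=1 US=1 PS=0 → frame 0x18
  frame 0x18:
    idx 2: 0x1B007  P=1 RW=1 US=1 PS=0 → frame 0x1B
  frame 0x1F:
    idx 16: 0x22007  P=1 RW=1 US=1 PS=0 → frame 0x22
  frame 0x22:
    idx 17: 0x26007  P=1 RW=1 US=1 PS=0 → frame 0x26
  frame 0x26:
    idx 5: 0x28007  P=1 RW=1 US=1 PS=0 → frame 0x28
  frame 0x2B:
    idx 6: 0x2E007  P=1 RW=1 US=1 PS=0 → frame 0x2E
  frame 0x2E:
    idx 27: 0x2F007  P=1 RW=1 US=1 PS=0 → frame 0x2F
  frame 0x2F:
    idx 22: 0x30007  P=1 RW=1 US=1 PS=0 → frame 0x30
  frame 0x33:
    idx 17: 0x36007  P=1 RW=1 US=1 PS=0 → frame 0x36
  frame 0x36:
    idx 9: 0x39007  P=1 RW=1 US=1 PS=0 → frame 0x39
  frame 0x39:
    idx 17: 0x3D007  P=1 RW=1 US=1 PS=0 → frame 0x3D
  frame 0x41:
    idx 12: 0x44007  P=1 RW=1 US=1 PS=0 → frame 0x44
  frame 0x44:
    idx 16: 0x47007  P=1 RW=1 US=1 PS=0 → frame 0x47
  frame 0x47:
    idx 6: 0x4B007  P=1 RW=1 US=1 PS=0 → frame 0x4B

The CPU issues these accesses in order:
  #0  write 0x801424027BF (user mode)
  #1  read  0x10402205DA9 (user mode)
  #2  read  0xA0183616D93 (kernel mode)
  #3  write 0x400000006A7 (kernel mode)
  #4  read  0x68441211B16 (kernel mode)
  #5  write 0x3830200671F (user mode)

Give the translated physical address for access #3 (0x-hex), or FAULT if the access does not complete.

Trace:
#0 VA=0x801424027BF (w,user):
  lvl0: tbl 0x14, slot 16 ⇒ 0x15007 (P1/RW1/US1/PS0)
  lvl1: tbl 0x15, slot 5 ⇒ 0x17007 (P1/RW1/US1/PS0)
  lvl2: tbl 0x17, slot 18 ⇒ 0x18007 (P1/RW1/US1/PS0)
  lvl3: tbl 0x18, slot 2 ⇒ 0x1B007 (P1/RW1/US1/PS0)
  ✓ 0x1B7BF  — 4 lookups
#1 VA=0x10402205DA9 (r,user):
  lvl0: tbl 0x14, slot 2 ⇒ 0x1F007 (P1/RW1/US1/PS0)
  lvl1: tbl 0x1F, slot 16 ⇒ 0x22007 (P1/RW1/US1/PS0)
  lvl2: tbl 0x22, slot 17 ⇒ 0x26007 (P1/RW1/US1/PS0)
  lvl3: tbl 0x26, slot 5 ⇒ 0x28007 (P1/RW1/US1/PS0)
  ✓ 0x28DA9  — 4 lookups
#2 VA=0xA0183616D93 (r,kernel):
  lvl0: tbl 0x14, slot 20 ⇒ 0x2B007 (P1/RW1/US1/PS0)
  lvl1: tbl 0x2B, slot 6 ⇒ 0x2E007 (P1/RW1/US1/PS0)
  lvl2: tbl 0x2E, slot 27 ⇒ 0x2F007 (P1/RW1/US1/PS0)
  lvl3: tbl 0x2F, slot 22 ⇒ 0x30007 (P1/RW1/US1/PS0)
  ✓ 0x30D93  — 4 lookups
#3 VA=0x400000006A7 (w,kernel):
  lvl0: tbl 0x14, slot 8 ⇒ 0x3E006 (P0/RW1/US1/PS0)
  → PAGE_NOT_PRESENT  (1 entries read)
#4 VA=0x68441211B16 (r,kernel):
  lvl0: tbl 0x14, slot 13 ⇒ 0x33007 (P1/RW1/US1/PS0)
  lvl1: tbl 0x33, slot 17 ⇒ 0x36007 (P1/RW1/US1/PS0)
  lvl2: tbl 0x36, slot 9 ⇒ 0x39007 (P1/RW1/US1/PS0)
  lvl3: tbl 0x39, slot 17 ⇒ 0x3D007 (P1/RW1/US1/PS0)
  ✓ 0x3DB16  — 4 lookups
#5 VA=0x3830200671F (w,user):
  lvl0: tbl 0x14, slot 7 ⇒ 0x41007 (P1/RW1/US1/PS0)
  lvl1: tbl 0x41, slot 12 ⇒ 0x44007 (P1/RW1/US1/PS0)
  lvl2: tbl 0x44, slot 16 ⇒ 0x47007 (P1/RW1/US1/PS0)
  lvl3: tbl 0x47, slot 6 ⇒ 0x4B007 (P1/RW1/US1/PS0)
  ✓ 0x4B71F  — 4 lookups

Access #3 PA: FAULT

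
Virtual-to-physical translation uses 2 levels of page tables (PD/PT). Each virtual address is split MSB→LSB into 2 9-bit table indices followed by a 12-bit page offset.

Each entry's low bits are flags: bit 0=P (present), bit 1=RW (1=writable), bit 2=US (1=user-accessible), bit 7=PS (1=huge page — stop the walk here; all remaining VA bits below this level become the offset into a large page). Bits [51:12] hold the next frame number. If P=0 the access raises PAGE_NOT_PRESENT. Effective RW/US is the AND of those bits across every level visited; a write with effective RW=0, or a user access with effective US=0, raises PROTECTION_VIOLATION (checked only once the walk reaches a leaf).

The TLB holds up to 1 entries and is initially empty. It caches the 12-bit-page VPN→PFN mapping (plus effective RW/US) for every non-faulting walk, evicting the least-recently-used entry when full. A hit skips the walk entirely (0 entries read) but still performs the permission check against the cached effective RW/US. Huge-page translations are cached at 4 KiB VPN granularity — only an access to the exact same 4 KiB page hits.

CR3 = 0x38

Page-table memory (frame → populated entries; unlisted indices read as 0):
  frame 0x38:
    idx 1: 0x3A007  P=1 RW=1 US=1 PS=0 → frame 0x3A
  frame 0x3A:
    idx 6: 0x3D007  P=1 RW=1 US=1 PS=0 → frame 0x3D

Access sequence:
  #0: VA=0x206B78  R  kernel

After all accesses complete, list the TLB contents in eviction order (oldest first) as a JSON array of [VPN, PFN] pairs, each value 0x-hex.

Per-access translation:
#0 VA=0x206B78 (r,kernel):
  L0: frame=0x38 idx=1 entry=0x3A007 [P=1 RW=1 US=1 PS=0]
  L1: frame=0x3A idx=6 entry=0x3D007 [P=1 RW=1 US=1 PS=0]
  → PA=0x3DB78  (2 entries read)

TLB: [["0x206", "0x3D"]]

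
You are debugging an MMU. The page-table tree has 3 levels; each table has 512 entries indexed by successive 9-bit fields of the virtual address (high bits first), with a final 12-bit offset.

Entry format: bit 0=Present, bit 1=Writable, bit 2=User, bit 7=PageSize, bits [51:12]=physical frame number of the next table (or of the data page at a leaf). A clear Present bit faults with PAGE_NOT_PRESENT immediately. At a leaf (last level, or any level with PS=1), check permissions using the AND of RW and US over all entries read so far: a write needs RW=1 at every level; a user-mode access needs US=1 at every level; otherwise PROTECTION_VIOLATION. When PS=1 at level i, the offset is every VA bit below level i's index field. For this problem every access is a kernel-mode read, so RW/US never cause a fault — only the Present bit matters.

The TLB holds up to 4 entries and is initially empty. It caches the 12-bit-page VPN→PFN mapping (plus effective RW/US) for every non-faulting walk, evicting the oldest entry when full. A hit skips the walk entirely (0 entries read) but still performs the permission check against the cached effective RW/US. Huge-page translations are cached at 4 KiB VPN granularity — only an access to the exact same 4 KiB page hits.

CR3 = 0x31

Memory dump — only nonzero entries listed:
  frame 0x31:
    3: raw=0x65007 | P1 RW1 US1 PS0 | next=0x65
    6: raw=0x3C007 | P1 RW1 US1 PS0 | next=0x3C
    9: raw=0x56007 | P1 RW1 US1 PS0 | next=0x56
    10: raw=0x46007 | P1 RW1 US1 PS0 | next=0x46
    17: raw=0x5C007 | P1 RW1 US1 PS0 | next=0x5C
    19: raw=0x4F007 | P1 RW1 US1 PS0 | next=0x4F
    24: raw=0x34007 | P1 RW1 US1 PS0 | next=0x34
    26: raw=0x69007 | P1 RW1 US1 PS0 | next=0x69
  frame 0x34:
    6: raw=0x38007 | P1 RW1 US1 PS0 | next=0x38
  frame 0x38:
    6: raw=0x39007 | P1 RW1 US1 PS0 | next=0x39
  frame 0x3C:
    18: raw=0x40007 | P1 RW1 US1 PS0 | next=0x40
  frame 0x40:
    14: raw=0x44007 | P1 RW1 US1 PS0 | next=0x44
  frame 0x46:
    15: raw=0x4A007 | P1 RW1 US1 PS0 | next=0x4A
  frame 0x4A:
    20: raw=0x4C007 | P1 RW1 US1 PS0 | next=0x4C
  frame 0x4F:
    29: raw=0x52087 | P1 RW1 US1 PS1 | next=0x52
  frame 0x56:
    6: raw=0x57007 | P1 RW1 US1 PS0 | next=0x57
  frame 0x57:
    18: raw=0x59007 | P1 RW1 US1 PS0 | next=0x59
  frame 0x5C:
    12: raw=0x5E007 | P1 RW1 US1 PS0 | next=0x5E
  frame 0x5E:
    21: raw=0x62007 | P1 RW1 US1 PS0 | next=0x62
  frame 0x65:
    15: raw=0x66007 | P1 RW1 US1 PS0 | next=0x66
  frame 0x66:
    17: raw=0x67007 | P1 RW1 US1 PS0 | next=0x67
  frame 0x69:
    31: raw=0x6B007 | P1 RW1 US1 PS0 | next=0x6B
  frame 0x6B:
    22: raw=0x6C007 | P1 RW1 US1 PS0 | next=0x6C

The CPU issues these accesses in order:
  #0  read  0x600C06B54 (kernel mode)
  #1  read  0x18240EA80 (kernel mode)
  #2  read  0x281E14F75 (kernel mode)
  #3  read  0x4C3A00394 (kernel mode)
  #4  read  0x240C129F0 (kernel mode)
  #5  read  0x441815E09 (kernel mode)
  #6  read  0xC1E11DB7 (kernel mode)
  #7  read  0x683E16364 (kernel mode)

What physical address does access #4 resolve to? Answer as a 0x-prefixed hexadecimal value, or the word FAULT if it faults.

Walk each access:
#0 VA=0x600C06B54 (r,kernel):
  L0 @0x31[24] → 0x34007  P=1,RW=1,US=1,PS=0
  L1 @0x34[6] → 0x38007  P=1,RW=1,US=1,PS=0
  L2 @0x38[6] → 0x39007  P=1,RW=1,US=1,PS=0
  ⇒ phys 0x39B54  [3 reads]
#1 VA=0x18240EA80 (r,kernel):
  L0 @0x31[6] → 0x3C007  P=1,RW=1,US=1,PS=0
  L1 @0x3C[18] → 0x40007  P=1,RW=1,US=1,PS=0
  L2 @0x40[14] → 0x44007  P=1,RW=1,US=1,PS=0
  ⇒ phys 0x44A80  [3 reads]
#2 VA=0x281E14F75 (r,kernel):
  L0 @0x31[10] → 0x46007  P=1,RW=1,US=1,PS=0
  L1 @0x46[15] → 0x4A007  P=1,RW=1,US=1,PS=0
  L2 @0x4A[20] → 0x4C007  P=1,RW=1,US=1,PS=0
  ⇒ phys 0x4CF75  [3 reads]
#3 VA=0x4C3A00394 (r,kernel):
  L0 @0x31[19] → 0x4F007  P=1,RW=1,US=1,PS=0
  L1 @0x4F[29] → 0x52087  P=1,RW=1,US=1,PS=1
  ⇒ phys 0x52394 (huge @L1)  [2 reads]
#4 VA=0x240C129F0 (r,kernel):
  L0 @0x31[9] → 0x56007  P=1,RW=1,US=1,PS=0
  L1 @0x56[6] → 0x57007  P=1,RW=1,US=1,PS=0
  L2 @0x57[18] → 0x59007  P=1,RW=1,US=1,PS=0
  ⇒ phys 0x599F0  [3 reads]
#5 VA=0x441815E09 (r,kernel):
  L0 @0x31[17] → 0x5C007  P=1,RW=1,US=1,PS=0
  L1 @0x5C[12] → 0x5E007  P=1,RW=1,US=1,PS=0
  L2 @0x5E[21] → 0x62007  P=1,RW=1,US=1,PS=0
  ⇒ phys 0x62E09  [3 reads]
#6 VA=0xC1E11DB7 (r,kernel):
  L0 @0x31[3] → 0x65007  P=1,RW=1,US=1,PS=0
  L1 @0x65[15] → 0x66007  P=1,RW=1,US=1,PS=0
  L2 @0x66[17] → 0x67007  P=1,RW=1,US=1,PS=0
  ⇒ phys 0x67DB7  [3 reads]
#7 VA=0x683E16364 (r,kernel):
  L0 @0x31[26] → 0x69007  P=1,RW=1,US=1,PS=0
  L1 @0x69[31] → 0x6B007  P=1,RW=1,US=1,PS=0
  L2 @0x6B[22] → 0x6C007  P=1,RW=1,US=1,PS=0
  ⇒ phys 0x6C364  [3 reads]

Access #4 PA: 0x599F0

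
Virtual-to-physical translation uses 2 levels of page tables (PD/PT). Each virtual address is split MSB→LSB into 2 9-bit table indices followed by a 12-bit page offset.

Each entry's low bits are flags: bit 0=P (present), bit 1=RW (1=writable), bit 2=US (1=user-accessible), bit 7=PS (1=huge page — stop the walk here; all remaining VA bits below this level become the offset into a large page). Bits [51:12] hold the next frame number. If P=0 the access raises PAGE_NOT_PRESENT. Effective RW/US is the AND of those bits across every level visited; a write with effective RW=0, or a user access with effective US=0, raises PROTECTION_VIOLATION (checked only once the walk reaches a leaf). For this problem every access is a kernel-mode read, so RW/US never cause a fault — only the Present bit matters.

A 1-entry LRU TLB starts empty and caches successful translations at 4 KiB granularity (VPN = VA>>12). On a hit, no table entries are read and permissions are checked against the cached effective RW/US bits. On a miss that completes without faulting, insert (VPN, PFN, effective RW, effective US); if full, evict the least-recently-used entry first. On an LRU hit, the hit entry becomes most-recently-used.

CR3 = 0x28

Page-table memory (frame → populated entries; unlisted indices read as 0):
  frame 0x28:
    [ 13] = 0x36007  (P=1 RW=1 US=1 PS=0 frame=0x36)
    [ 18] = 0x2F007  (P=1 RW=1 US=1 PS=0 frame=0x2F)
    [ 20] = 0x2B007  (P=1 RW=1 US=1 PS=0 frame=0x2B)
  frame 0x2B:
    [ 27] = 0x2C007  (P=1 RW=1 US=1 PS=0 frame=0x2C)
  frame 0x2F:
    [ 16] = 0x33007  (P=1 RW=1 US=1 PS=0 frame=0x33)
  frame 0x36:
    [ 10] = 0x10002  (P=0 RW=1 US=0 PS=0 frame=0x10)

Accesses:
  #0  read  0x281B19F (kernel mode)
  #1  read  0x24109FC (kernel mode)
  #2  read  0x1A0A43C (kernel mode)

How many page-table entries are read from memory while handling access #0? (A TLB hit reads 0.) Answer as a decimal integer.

Trace:
#0 VA=0x281B19F (r,kernel):
  L0 @0x28[20] → 0x2B007  P=1,RW=1,US=1,PS=0
  L1 @0x2B[27] → 0x2C007  P=1,RW=1,US=1,PS=0
  ⇒ phys 0x2C19F  [2 reads]
#1 VA=0x24109FC (r,kernel):
  L0 @0x28[18] → 0x2F007  P=1,RW=1,US=1,PS=0
  L1 @0x2F[16] → 0x33007  P=1,RW=1,US=1,PS=0
  ⇒ phys 0x339FC  [2 reads]
#2 VA=0x1A0A43C (r,kernel):
  L0 @0x28[13] → 0x36007  P=1,RW=1,US=1,PS=0
  L1 @0x36[10] → 0x10002  P=0,RW=1,US=0,PS=0
  ⇒ fault: PAGE_NOT_PRESENT  — 2 lookups

Entries read for #0: 2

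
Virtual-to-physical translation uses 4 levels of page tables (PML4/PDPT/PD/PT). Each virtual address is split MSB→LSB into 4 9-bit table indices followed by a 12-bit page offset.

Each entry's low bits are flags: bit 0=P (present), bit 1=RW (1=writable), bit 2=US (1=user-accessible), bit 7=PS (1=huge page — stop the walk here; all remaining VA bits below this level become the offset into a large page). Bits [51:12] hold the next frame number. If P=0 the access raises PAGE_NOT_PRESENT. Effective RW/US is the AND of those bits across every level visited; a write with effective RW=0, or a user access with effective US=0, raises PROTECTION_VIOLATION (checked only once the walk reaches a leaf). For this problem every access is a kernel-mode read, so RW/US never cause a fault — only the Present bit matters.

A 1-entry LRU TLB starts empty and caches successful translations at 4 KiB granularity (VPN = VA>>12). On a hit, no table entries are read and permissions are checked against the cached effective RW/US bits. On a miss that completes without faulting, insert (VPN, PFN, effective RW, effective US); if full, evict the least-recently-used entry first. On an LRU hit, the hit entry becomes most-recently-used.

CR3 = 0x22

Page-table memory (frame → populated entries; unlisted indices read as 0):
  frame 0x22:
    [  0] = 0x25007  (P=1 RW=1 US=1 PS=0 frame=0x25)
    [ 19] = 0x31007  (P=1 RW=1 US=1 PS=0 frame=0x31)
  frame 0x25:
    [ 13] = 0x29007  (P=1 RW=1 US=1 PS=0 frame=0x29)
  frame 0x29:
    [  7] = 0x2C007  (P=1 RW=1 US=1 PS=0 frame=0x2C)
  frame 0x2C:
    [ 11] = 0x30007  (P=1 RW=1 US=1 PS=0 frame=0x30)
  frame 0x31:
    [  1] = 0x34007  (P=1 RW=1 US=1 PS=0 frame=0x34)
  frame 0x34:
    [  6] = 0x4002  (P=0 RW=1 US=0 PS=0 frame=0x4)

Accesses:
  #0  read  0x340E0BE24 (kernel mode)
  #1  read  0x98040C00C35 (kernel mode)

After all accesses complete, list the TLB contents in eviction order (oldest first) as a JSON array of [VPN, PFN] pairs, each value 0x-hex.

Trace:
#0 VA=0x340E0BE24 (r,kernel):
  lvl0: tbl 0x22, slot 0 ⇒ 0x25007 (P1/RW1/US1/PS0)
  lvl1: tbl 0x25, slot 13 ⇒ 0x29007 (P1/RW1/US1/PS0)
  lvl2: tbl 0x29, slot 7 ⇒ 0x2C007 (P1/RW1/US1/PS0)
  lvl3: tbl 0x2C, slot 11 ⇒ 0x30007 (P1/RW1/US1/PS0)
  → PA=0x30E24  (4 entries read)
#1 VA=0x98040C00C35 (r,kernel):
  lvl0: tbl 0x22, slot 19 ⇒ 0x31007 (P1/RW1/US1/PS0)
  lvl1: tbl 0x31, slot 1 ⇒ 0x34007 (P1/RW1/US1/PS0)
  lvl2: tbl 0x34, slot 6 ⇒ 0x4002 (P0/RW1/US0/PS0)
  ✗ PAGE_NOT_PRESENT  [3 reads]

TLB: [["0x340E0B", "0x30"]]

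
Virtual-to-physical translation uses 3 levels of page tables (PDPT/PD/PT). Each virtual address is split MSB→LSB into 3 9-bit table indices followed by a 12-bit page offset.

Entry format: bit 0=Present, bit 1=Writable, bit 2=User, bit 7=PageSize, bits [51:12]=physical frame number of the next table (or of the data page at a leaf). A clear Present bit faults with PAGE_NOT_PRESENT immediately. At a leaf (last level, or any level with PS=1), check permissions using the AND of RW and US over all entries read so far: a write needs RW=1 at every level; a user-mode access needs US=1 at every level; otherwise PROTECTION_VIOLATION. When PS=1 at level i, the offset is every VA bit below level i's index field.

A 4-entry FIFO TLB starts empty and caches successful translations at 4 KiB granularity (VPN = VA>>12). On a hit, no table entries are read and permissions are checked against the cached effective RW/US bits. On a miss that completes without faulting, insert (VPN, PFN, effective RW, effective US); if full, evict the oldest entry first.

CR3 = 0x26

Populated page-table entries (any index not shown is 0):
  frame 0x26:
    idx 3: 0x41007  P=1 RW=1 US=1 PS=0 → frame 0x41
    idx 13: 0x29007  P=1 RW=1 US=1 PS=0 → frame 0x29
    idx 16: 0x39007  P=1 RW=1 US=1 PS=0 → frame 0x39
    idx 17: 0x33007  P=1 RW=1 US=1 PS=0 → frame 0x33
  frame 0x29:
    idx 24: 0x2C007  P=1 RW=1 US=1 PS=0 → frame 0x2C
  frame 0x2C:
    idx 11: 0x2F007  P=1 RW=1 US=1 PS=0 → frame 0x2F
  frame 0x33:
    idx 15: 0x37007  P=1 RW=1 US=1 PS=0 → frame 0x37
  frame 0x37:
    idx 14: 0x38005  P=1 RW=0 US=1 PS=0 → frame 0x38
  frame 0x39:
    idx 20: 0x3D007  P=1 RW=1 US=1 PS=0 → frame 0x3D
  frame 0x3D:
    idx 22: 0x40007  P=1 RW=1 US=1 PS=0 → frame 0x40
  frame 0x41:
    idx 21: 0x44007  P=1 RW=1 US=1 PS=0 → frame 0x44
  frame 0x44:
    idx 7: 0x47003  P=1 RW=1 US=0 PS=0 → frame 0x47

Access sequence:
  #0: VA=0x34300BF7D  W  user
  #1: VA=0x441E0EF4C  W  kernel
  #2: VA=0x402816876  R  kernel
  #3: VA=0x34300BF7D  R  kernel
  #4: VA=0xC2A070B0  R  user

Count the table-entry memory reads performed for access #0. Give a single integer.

Trace:
#0 VA=0x34300BF7D (w,user):
  [0] read 0x26 idx=13: raw=0x29007 flags P=1 W=1 U=1 S=0
  [1] read 0x29 idx=24: raw=0x2C007 flags P=1 W=1 U=1 S=0
  [2] read 0x2C idx=11: raw=0x2F007 flags P=1 W=1 U=1 S=0
  ✓ 0x2FF7D  — 3 lookups
#1 VA=0x441E0EF4C (w,kernel):
  [0] read 0x26 idx=17: raw=0x33007 flags P=1 W=1 U=1 S=0
  [1] read 0x33 idx=15: raw=0x37007 flags P=1 W=1 U=1 S=0
  [2] read 0x37 idx=14: raw=0x38005 flags P=1 W=0 U=1 S=0
  ⇒ fault: PROTECTION_VIOLATION  — 3 lookups
#2 VA=0x402816876 (r,kernel):
  [0] read 0x26 idx=16: raw=0x39007 flags P=1 W=1 U=1 S=0
  [1] read 0x39 idx=20: raw=0x3D007 flags P=1 W=1 U=1 S=0
  [2] read 0x3D idx=22: raw=0x40007 flags P=1 W=1 U=1 S=0
  ✓ 0x40876  — 3 lookups
#3 VA=0x34300BF7D (r,kernel):
  TLB hit vpn=0x34300B → PA=0x2FF7D
#4 VA=0xC2A070B0 (r,user):
  [0] read 0x26 idx=3: raw=0x41007 flags P=1 W=1 U=1 S=0
  [1] read 0x41 idx=21: raw=0x44007 flags P=1 W=1 U=1 S=0
  [2] read 0x44 idx=7: raw=0x47003 flags P=1 W=1 U=0 S=0
  ⇒ fault: PROTECTION_VIOLATION  — 3 lookups

Entries read for #0: 3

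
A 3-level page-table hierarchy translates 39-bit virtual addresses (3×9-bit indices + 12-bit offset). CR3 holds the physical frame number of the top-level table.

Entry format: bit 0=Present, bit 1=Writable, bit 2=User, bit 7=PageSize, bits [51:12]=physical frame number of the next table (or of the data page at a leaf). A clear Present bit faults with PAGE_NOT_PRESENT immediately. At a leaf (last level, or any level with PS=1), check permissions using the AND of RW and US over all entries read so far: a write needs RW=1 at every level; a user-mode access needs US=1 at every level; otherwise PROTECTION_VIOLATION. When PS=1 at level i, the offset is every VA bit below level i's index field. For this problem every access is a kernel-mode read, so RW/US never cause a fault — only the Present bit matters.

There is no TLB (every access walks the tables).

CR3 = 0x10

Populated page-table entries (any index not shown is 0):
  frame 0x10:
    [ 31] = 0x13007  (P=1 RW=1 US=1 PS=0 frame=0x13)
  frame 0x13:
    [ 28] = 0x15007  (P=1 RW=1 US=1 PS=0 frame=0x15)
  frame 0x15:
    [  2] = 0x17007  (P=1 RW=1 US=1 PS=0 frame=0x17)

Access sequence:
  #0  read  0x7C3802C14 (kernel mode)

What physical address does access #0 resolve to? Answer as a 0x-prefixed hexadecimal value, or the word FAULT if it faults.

Walk each access:
#0 VA=0x7C3802C14 (r,kernel):
  L0 @0x10[31] → 0x13007  P=1,RW=1,US=1,PS=0
  L1 @0x13[28] → 0x15007  P=1,RW=1,US=1,PS=0
  L2 @0x15[2] → 0x17007  P=1,RW=1,US=1,PS=0
  ✓ 0x17C14  — 3 lookups

Access #0 PA: 0x17C14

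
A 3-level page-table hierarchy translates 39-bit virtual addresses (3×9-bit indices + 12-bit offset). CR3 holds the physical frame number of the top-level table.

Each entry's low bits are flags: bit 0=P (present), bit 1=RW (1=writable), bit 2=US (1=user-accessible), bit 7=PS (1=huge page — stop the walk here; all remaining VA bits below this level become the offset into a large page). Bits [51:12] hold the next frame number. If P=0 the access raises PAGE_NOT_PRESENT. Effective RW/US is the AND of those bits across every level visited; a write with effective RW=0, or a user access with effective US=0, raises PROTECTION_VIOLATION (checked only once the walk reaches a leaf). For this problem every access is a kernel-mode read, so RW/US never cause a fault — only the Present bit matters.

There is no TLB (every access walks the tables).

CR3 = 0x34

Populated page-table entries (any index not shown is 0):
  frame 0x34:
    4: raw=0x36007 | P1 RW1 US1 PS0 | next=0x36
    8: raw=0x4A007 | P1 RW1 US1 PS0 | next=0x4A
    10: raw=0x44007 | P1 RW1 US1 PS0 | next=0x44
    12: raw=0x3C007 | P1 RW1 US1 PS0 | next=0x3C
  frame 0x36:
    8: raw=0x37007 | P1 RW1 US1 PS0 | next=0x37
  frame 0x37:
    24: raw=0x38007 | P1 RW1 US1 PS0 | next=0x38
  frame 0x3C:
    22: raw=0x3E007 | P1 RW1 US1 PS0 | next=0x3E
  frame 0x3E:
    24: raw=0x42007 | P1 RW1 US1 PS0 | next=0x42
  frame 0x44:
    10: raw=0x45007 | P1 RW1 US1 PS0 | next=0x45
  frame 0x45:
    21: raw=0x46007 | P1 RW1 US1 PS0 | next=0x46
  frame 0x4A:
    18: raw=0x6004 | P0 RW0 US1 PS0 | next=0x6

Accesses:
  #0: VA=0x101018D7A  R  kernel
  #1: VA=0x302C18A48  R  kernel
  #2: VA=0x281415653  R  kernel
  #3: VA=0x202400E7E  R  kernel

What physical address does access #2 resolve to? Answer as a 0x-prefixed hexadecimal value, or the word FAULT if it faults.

Per-access translation:
#0 VA=0x101018D7A (r,kernel):
  L0 @0x34[4] → 0x36007  P=1,RW=1,US=1,PS=0
  L1 @0x36[8] → 0x37007  P=1,RW=1,US=1,PS=0
  L2 @0x37[24] → 0x38007  P=1,RW=1,US=1,PS=0
  → PA=0x38D7A  (3 entries read)
#1 VA=0x302C18A48 (r,kernel):
  L0 @0x34[12] → 0x3C007  P=1,RW=1,US=1,PS=0
  L1 @0x3C[22] → 0x3E007  P=1,RW=1,US=1,PS=0
  L2 @0x3E[24] → 0x42007  P=1,RW=1,US=1,PS=0
  → PA=0x42A48  (3 entries read)
#2 VA=0x281415653 (r,kernel):
  L0 @0x34[10] → 0x44007  P=1,RW=1,US=1,PS=0
  L1 @0x44[10] → 0x45007  P=1,RW=1,US=1,PS=0
  L2 @0x45[21] → 0x46007  P=1,RW=1,US=1,PS=0
  → PA=0x46653  (3 entries read)
#3 VA=0x202400E7E (r,kernel):
  L0 @0x34[8] → 0x4A007  P=1,RW=1,US=1,PS=0
  L1 @0x4A[18] → 0x6004  P=0,RW=0,US=1,PS=0
  ⇒ fault: PAGE_NOT_PRESENT  — 2 lookups

Access #2 PA: 0x46653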